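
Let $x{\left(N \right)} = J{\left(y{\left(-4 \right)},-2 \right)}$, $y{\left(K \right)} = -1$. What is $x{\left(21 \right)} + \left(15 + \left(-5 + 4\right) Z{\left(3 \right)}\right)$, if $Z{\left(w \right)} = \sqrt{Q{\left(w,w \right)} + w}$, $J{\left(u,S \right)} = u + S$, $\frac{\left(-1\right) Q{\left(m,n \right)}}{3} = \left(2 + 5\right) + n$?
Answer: $12 - 3 i \sqrt{3} \approx 12.0 - 5.1962 i$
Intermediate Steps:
$Q{\left(m,n \right)} = -21 - 3 n$ ($Q{\left(m,n \right)} = - 3 \left(\left(2 + 5\right) + n\right) = - 3 \left(7 + n\right) = -21 - 3 n$)
$J{\left(u,S \right)} = S + u$
$x{\left(N \right)} = -3$ ($x{\left(N \right)} = -2 - 1 = -3$)
$Z{\left(w \right)} = \sqrt{-21 - 2 w}$ ($Z{\left(w \right)} = \sqrt{\left(-21 - 3 w\right) + w} = \sqrt{-21 - 2 w}$)
$x{\left(21 \right)} + \left(15 + \left(-5 + 4\right) Z{\left(3 \right)}\right) = -3 + \left(15 + \left(-5 + 4\right) \sqrt{-21 - 6}\right) = -3 + \left(15 - \sqrt{-21 - 6}\right) = -3 + \left(15 - \sqrt{-27}\right) = -3 + \left(15 - 3 i \sqrt{3}\right) = 12 - 3 i \sqrt{3}$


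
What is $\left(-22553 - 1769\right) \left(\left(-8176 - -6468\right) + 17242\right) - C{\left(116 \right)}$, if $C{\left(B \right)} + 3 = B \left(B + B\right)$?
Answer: $-377844857$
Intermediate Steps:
$C{\left(B \right)} = -3 + 2 B^{2}$ ($C{\left(B \right)} = -3 + B \left(B + B\right) = -3 + B 2 B = -3 + 2 B^{2}$)
$\left(-22553 - 1769\right) \left(\left(-8176 - -6468\right) + 17242\right) - C{\left(116 \right)} = \left(-22553 - 1769\right) \left(\left(-8176 - -6468\right) + 17242\right) - \left(-3 + 2 \cdot 116^{2}\right) = - 24322 \left(\left(-8176 + 6468\right) + 17242\right) - \left(-3 + 2 \cdot 13456\right) = - 24322 \left(-1708 + 17242\right) - \left(-3 + 26912\right) = \left(-24322\right) 15534 - 26909 = -377817948 - 26909 = -377844857$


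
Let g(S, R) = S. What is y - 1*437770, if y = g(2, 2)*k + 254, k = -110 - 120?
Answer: -437976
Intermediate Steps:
k = -230
y = -206 (y = 2*(-230) + 254 = -460 + 254 = -206)
y - 1*437770 = -206 - 1*437770 = -206 - 437770 = -437976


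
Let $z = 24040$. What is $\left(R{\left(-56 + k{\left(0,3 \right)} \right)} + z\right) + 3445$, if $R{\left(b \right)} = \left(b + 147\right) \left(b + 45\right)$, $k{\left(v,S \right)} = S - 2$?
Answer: $26565$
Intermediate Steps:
$k{\left(v,S \right)} = -2 + S$
$R{\left(b \right)} = \left(45 + b\right) \left(147 + b\right)$ ($R{\left(b \right)} = \left(147 + b\right) \left(45 + b\right) = \left(45 + b\right) \left(147 + b\right)$)
$\left(R{\left(-56 + k{\left(0,3 \right)} \right)} + z\right) + 3445 = \left(\left(6615 + \left(-56 + \left(-2 + 3\right)\right)^{2} + 192 \left(-56 + \left(-2 + 3\right)\right)\right) + 24040\right) + 3445 = \left(\left(6615 + \left(-56 + 1\right)^{2} + 192 \left(-56 + 1\right)\right) + 24040\right) + 3445 = \left(\left(6615 + \left(-55\right)^{2} + 192 \left(-55\right)\right) + 24040\right) + 3445 = \left(\left(6615 + 3025 - 10560\right) + 24040\right) + 3445 = \left(-920 + 24040\right) + 3445 = 23120 + 3445 = 26565$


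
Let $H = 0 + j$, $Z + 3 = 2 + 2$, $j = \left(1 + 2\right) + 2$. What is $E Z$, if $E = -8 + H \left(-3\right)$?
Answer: $-23$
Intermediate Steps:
$j = 5$ ($j = 3 + 2 = 5$)
$Z = 1$ ($Z = -3 + \left(2 + 2\right) = -3 + 4 = 1$)
$H = 5$ ($H = 0 + 5 = 5$)
$E = -23$ ($E = -8 + 5 \left(-3\right) = -8 - 15 = -23$)
$E Z = \left(-23\right) 1 = -23$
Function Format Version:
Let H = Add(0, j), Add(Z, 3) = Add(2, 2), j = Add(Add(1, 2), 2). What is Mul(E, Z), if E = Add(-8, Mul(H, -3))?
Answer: -23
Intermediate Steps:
j = 5 (j = Add(3, 2) = 5)
Z = 1 (Z = Add(-3, Add(2, 2)) = Add(-3, 4) = 1)
H = 5 (H = Add(0, 5) = 5)
E = -23 (E = Add(-8, Mul(5, -3)) = Add(-8, -15) = -23)
Mul(E, Z) = Mul(-23, 1) = -23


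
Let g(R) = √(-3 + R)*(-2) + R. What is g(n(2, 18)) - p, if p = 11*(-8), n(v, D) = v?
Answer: 90 - 2*I ≈ 90.0 - 2.0*I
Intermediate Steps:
p = -88
g(R) = R - 2*√(-3 + R) (g(R) = -2*√(-3 + R) + R = R - 2*√(-3 + R))
g(n(2, 18)) - p = (2 - 2*√(-3 + 2)) - 1*(-88) = (2 - 2*I) + 88 = 90 - 2*I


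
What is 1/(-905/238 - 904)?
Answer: -238/216057 ≈ -0.0011016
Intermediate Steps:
1/(-905/238 - 904) = 1/(-216057/238) = -238/216057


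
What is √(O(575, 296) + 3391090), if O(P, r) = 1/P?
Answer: √44847165273/115 ≈ 1841.5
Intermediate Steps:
√(O(575, 296) + 3391090) = √(1/575 + 3391090) = √(1949876751/575) = √44847165273/115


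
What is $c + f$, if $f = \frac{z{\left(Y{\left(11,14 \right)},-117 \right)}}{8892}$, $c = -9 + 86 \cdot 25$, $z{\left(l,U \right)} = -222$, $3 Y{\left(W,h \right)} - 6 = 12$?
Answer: $\frac{3172925}{1482} \approx 2141.0$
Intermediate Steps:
$Y{\left(W,h \right)} = 6$ ($Y{\left(W,h \right)} = 2 + \frac{1}{3} \cdot 12 = 2 + 4 = 6$)
$c = 2141$ ($c = -9 + 2150 = 2141$)
$f = - \frac{37}{1482}$ ($f = - \frac{222}{8892} = \left(-222\right) \frac{1}{8892} = - \frac{37}{1482} \approx -0.024966$)
$c + f = 2141 - \frac{37}{1482} = \frac{3172925}{1482}$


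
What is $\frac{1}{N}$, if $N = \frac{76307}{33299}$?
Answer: $\frac{4757}{10901} \approx 0.43638$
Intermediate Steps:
$N = \frac{10901}{4757}$ ($N = 76307 \cdot \frac{1}{33299} = \frac{10901}{4757} \approx 2.2916$)
$\frac{1}{N} = \frac{1}{\frac{10901}{4757}} = \frac{4757}{10901}$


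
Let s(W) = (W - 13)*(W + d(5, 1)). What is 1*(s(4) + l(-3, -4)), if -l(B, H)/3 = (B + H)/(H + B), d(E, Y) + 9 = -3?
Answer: 69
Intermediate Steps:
d(E, Y) = -12 (d(E, Y) = -9 - 3 = -12)
l(B, H) = -3 (l(B, H) = -3*(B + H)/(H + B) = -3*(B + H)/(B + H) = -3*1 = -3)
s(W) = (-13 + W)*(-12 + W) (s(W) = (W - 13)*(W - 12) = (-13 + W)*(-12 + W))
1*(s(4) + l(-3, -4)) = 1*((156 + 4**2 - 25*4) - 3) = 1*((156 + 16 - 100) - 3) = 1*(72 - 3) = 1*69 = 69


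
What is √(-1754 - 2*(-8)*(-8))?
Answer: I*√1882 ≈ 43.382*I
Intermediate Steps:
√(-1754 - 2*(-8)*(-8)) = √(-1754 + 16*(-8)) = √(-1754 - 128) = √(-1882) = I*√1882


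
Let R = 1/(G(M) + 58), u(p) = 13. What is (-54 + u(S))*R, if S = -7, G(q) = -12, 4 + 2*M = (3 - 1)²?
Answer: -41/46 ≈ -0.89130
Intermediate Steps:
M = 0 (M = -2 + (3 - 1)²/2 = -2 + (½)*2² = -2 + (½)*4 = -2 + 2 = 0)
R = 1/46 (R = 1/(-12 + 58) = 1/46 ≈ 0.021739)
(-54 + u(S))*R = (-54 + 13)*(1/46) = -41*1/46 = -41/46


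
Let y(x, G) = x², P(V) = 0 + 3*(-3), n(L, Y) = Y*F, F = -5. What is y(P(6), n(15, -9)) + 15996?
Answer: 16077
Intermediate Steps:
n(L, Y) = -5*Y (n(L, Y) = Y*(-5) = -5*Y)
P(V) = -9 (P(V) = 0 - 9 = -9)
y(P(6), n(15, -9)) + 15996 = (-9)² + 15996 = 81 + 15996 = 16077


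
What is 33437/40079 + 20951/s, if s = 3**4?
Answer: 842403526/3246399 ≈ 259.49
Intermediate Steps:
s = 81
33437/40079 + 20951/s = 33437/40079 + 20951/81 = 842403526/3246399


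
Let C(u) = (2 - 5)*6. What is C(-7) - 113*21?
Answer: -2391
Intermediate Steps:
C(u) = -18 (C(u) = -3*6 = -18)
C(-7) - 113*21 = -18 - 113*21 = -18 - 2373 = -2391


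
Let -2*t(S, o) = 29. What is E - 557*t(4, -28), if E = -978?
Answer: 14197/2 ≈ 7098.5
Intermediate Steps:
t(S, o) = -29/2 (t(S, o) = -1/2*29 = -29/2)
E - 557*t(4, -28) = -978 - 557*(-29/2) = -978 + 16153/2 = 14197/2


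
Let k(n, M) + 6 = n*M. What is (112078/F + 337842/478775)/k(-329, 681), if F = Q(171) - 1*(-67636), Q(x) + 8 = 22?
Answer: -27823693/2638889542575 ≈ -1.0544e-5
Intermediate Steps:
Q(x) = 14 (Q(x) = -8 + 22 = 14)
k(n, M) = -6 + M*n (k(n, M) = -6 + n*M = -6 + M*n)
F = 67650 (F = 14 - 1*(-67636) = 14 + 67636 = 67650)
(112078/F + 337842/478775)/k(-329, 681) = (112078/67650 + 337842/478775)/(-6 + 681*(-329)) = (112078*(1/67650) + 337842*(1/478775))/(-6 - 224049) = (56039/33825 + 337842/478775)/(-224055) = (27823693/11777865)*(-1/224055) = -27823693/2638889542575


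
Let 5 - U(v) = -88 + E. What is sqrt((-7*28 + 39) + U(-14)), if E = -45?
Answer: I*sqrt(19) ≈ 4.3589*I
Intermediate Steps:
U(v) = 138 (U(v) = 5 - (-88 - 45) = 5 - 1*(-133) = 5 + 133 = 138)
sqrt((-7*28 + 39) + U(-14)) = sqrt((-7*28 + 39) + 138) = sqrt((-196 + 39) + 138) = sqrt(-157 + 138) = sqrt(-19) = I*sqrt(19)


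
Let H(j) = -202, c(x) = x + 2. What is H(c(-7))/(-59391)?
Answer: 202/59391 ≈ 0.0034012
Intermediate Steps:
c(x) = 2 + x
H(c(-7))/(-59391) = -202/(-59391) = -202*(-1/59391) = 202/59391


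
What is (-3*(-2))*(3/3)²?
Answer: 6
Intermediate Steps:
(-3*(-2))*(3/3)² = 6*(3*(⅓))² = 6*1² = 6*1 = 6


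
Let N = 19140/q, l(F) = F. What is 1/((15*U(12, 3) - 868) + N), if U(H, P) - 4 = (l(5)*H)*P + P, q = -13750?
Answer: 125/241951 ≈ 0.00051663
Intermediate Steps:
U(H, P) = 4 + P + 5*H*P (U(H, P) = 4 + ((5*H)*P + P) = 4 + (5*H*P + P) = 4 + (P + 5*H*P) = 4 + P + 5*H*P)
N = -174/125 (N = 19140/(-13750) = 19140*(-1/13750) = -174/125 ≈ -1.3920)
1/((15*U(12, 3) - 868) + N) = 1/((15*(4 + 3 + 5*12*3) - 868) - 174/125) = 1/((15*(4 + 3 + 180) - 868) - 174/125) = 1/((15*187 - 868) - 174/125) = 1/((2805 - 868) - 174/125) = 1/(1937 - 174/125) = 1/(241951/125) = 125/241951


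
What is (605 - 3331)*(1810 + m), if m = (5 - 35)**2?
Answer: -7387460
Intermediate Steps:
m = 900 (m = (-30)**2 = 900)
(605 - 3331)*(1810 + m) = (605 - 3331)*(1810 + 900) = -2726*2710 = -7387460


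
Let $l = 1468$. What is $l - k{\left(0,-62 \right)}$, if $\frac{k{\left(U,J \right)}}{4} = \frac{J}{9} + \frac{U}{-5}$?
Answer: $\frac{13460}{9} \approx 1495.6$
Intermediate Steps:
$k{\left(U,J \right)} = - \frac{4 U}{5} + \frac{4 J}{9}$ ($k{\left(U,J \right)} = 4 \left(\frac{J}{9} + \frac{U}{-5}\right) = 4 \left(J \frac{1}{9} + U \left(- \frac{1}{5}\right)\right) = 4 \left(\frac{J}{9} - \frac{U}{5}\right) = 4 \left(- \frac{U}{5} + \frac{J}{9}\right) = - \frac{4 U}{5} + \frac{4 J}{9}$)
$l - k{\left(0,-62 \right)} = 1468 - \left(\left(- \frac{4}{5}\right) 0 + \frac{4}{9} \left(-62\right)\right) = 1468 - \left(0 - \frac{248}{9}\right) = 1468 - - \frac{248}{9} = 1468 + \frac{248}{9} = \frac{13460}{9}$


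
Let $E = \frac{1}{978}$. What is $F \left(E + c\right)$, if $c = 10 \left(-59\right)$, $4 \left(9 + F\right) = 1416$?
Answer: $- \frac{66357185}{326} \approx -2.0355 \cdot 10^{5}$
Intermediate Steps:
$E = \frac{1}{978} \approx 0.0010225$
$F = 345$ ($F = -9 + \frac{1}{4} \cdot 1416 = -9 + 354 = 345$)
$c = -590$
$F \left(E + c\right) = 345 \left(\frac{1}{978} - 590\right) = 345 \left(- \frac{577019}{978}\right) = - \frac{66357185}{326}$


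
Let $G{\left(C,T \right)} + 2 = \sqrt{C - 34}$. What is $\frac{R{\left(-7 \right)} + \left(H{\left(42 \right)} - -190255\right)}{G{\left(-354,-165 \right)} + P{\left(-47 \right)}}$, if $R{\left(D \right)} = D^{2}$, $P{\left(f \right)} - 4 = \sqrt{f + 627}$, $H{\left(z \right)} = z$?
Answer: $\frac{95173}{1 + \sqrt{145} + i \sqrt{97}} \approx 4647.3 - 3509.6 i$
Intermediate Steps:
$P{\left(f \right)} = 4 + \sqrt{627 + f}$ ($P{\left(f \right)} = 4 + \sqrt{f + 627} = 4 + \sqrt{627 + f}$)
$G{\left(C,T \right)} = -2 + \sqrt{-34 + C}$ ($G{\left(C,T \right)} = -2 + \sqrt{C - 34} = -2 + \sqrt{-34 + C}$)
$\frac{R{\left(-7 \right)} + \left(H{\left(42 \right)} - -190255\right)}{G{\left(-354,-165 \right)} + P{\left(-47 \right)}} = \frac{\left(-7\right)^{2} + \left(42 - -190255\right)}{\left(-2 + \sqrt{-34 - 354}\right) + \left(4 + \sqrt{627 - 47}\right)} = \frac{49 + \left(42 + 190255\right)}{\left(-2 + \sqrt{-388}\right) + \left(4 + \sqrt{580}\right)} = \frac{49 + 190297}{\left(-2 + 2 i \sqrt{97}\right) + \left(4 + 2 \sqrt{145}\right)} = \frac{190346}{2 + 2 \sqrt{145} + 2 i \sqrt{97}}$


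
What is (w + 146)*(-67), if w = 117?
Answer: -17621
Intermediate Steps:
(w + 146)*(-67) = (117 + 146)*(-67) = 263*(-67) = -17621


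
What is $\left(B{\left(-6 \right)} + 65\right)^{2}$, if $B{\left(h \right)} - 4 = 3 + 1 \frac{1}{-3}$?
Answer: $\frac{46225}{9} \approx 5136.1$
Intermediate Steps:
$B{\left(h \right)} = \frac{20}{3}$ ($B{\left(h \right)} = 4 + \left(3 + 1 \frac{1}{-3}\right) = 4 + \left(3 + 1 \left(- \frac{1}{3}\right)\right) = 4 + \left(3 - \frac{1}{3}\right) = 4 + \frac{8}{3} = \frac{20}{3}$)
$\left(B{\left(-6 \right)} + 65\right)^{2} = \left(\frac{20}{3} + 65\right)^{2} = \left(\frac{215}{3}\right)^{2} = \frac{46225}{9}$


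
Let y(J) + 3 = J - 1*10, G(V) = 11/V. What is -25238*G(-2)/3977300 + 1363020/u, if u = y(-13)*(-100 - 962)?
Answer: 452081020009/9151767300 ≈ 49.398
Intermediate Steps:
y(J) = -13 + J (y(J) = -3 + (J - 1*10) = -3 + (J - 10) = -3 + (-10 + J) = -13 + J)
u = 27612 (u = (-13 - 13)*(-100 - 962) = -26*(-1062) = 27612)
-25238*G(-2)/3977300 + 1363020/u = -277618/(-2)/3977300 + 1363020/27612 = -277618*(-1)/2*(1/3977300) + 1363020*(1/27612) = -25238*(-11/2)*(1/3977300) + 113585/2301 = 138809*(1/3977300) + 113585/2301 = 138809/3977300 + 113585/2301 = 452081020009/9151767300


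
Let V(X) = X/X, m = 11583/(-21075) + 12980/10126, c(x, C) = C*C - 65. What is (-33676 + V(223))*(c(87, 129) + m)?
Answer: -794183343227829/1422703 ≈ -5.5822e+8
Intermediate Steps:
c(x, C) = -65 + C² (c(x, C) = C² - 65 = -65 + C²)
m = 26044007/35567575 (m = 11583*(-1/21075) + 12980*(1/10126) = -3861/7025 + 6490/5063 = 26044007/35567575 ≈ 0.73224)
V(X) = 1
(-33676 + V(223))*(c(87, 129) + m) = (-33676 + 1)*((-65 + 129²) + 26044007/35567575) = -33675*((-65 + 16641) + 26044007/35567575) = -33675*(16576 + 26044007/35567575) = -33675*589594167207/35567575 = -794183343227829/1422703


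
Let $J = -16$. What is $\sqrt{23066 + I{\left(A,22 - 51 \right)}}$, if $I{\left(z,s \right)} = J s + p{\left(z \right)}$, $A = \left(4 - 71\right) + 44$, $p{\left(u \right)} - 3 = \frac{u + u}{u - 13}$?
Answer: $\frac{\sqrt{847234}}{6} \approx 153.41$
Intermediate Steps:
$p{\left(u \right)} = 3 + \frac{2 u}{-13 + u}$ ($p{\left(u \right)} = 3 + \frac{u + u}{u - 13} = 3 + \frac{2 u}{-13 + u}$)
$A = -23$ ($A = -67 + 44 = -23$)
$I{\left(z,s \right)} = - 16 s + \frac{-39 + 5 z}{-13 + z}$
$\sqrt{23066 + I{\left(A,22 - 51 \right)}} = \sqrt{23066 + \frac{-39 + 5 \left(-23\right) - 16 \left(22 - 51\right) \left(-13 - 23\right)}{-13 - 23}} = \sqrt{23066 + \frac{-39 - 115 - 16 \left(22 - 51\right) \left(-36\right)}{-36}} = \sqrt{23066 - \frac{-39 - 115 - \left(-464\right) \left(-36\right)}{36}} = \sqrt{23066 - \frac{-39 - 115 - 16704}{36}} = \sqrt{23066 - - \frac{8429}{18}} = \sqrt{23066 + \frac{8429}{18}} = \sqrt{\frac{423617}{18}} = \frac{\sqrt{847234}}{6}$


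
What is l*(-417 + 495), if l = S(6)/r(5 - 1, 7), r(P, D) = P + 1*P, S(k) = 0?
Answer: 0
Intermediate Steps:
r(P, D) = 2*P (r(P, D) = P + P = 2*P)
l = 0 (l = 0/((2*(5 - 1))) = 0/((2*4)) = 0/8 = 0*(1/8) = 0)
l*(-417 + 495) = 0*(-417 + 495) = 0*78 = 0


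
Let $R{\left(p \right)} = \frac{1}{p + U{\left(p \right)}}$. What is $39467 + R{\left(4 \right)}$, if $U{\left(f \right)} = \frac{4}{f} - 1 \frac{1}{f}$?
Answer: $\frac{749877}{19} \approx 39467.0$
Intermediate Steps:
$U{\left(f \right)} = \frac{3}{f}$ ($U{\left(f \right)} = \frac{4}{f} - \frac{1}{f} = \frac{3}{f}$)
$R{\left(p \right)} = \frac{1}{p + \frac{3}{p}}$
$39467 + R{\left(4 \right)} = 39467 + \frac{4}{3 + 4^{2}} = 39467 + \frac{4}{3 + 16} = 39467 + \frac{4}{19} = \frac{749877}{19}$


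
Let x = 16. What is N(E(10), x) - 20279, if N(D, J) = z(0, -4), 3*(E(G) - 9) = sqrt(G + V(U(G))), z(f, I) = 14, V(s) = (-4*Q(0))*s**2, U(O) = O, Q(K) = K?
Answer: -20265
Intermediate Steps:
V(s) = 0 (V(s) = (-4*0)*s**2 = 0*s**2 = 0)
E(G) = 9 + sqrt(G)/3 (E(G) = 9 + sqrt(G + 0)/3 = 9 + sqrt(G)/3)
N(D, J) = 14
N(E(10), x) - 20279 = 14 - 20279 = -20265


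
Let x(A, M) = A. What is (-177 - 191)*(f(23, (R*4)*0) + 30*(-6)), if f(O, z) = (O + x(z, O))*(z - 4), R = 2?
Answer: 100096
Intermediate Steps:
f(O, z) = (-4 + z)*(O + z) (f(O, z) = (O + z)*(z - 4) = (O + z)*(-4 + z) = (-4 + z)*(O + z))
(-177 - 191)*(f(23, (R*4)*0) + 30*(-6)) = (-177 - 191)*((((2*4)*0)**2 - 4*23 - 4*2*4*0 + 23*((2*4)*0)) + 30*(-6)) = -368*(((8*0)**2 - 92 - 32*0 + 23*(8*0)) - 180) = -368*((0**2 - 92 - 4*0 + 23*0) - 180) = -368*((0 - 92 + 0 + 0) - 180) = -368*(-92 - 180) = -368*(-272) = 100096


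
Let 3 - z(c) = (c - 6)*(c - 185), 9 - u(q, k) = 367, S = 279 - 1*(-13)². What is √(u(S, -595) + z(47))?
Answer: √5303 ≈ 72.822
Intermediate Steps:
S = 110 (S = 279 - 1*169 = 279 - 169 = 110)
u(q, k) = -358 (u(q, k) = 9 - 1*367 = 9 - 367 = -358)
z(c) = 3 - (-185 + c)*(-6 + c) (z(c) = 3 - (c - 6)*(c - 185) = 3 - (-6 + c)*(-185 + c) = 3 - (-185 + c)*(-6 + c))
√(u(S, -595) + z(47)) = √(-358 + (-1107 - 1*47² + 191*47)) = √(-358 + (-1107 - 1*2209 + 8977)) = √(-358 + (-1107 - 2209 + 8977)) = √(-358 + 5661) = √5303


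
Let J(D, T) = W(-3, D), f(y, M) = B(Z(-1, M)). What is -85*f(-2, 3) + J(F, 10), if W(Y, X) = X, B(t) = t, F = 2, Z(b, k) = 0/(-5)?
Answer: 2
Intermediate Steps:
Z(b, k) = 0 (Z(b, k) = 0*(-1/5) = 0)
f(y, M) = 0
J(D, T) = D
-85*f(-2, 3) + J(F, 10) = -85*0 + 2 = 0 + 2 = 2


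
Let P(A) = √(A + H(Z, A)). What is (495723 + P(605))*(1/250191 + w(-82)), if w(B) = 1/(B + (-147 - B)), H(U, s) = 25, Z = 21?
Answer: -13772506868/4086453 - 83348*√70/4086453 ≈ -3370.5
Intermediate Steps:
P(A) = √(25 + A) (P(A) = √(A + 25) = √(25 + A))
w(B) = -1/147 (w(B) = 1/(-147) = -1/147)
(495723 + P(605))*(1/250191 + w(-82)) = (495723 + √(25 + 605))*(1/250191 - 1/147) = (495723 + √630)*(1/250191 - 1/147) = (495723 + 3*√70)*(-83348/12259359) = -13772506868/4086453 - 83348*√70/4086453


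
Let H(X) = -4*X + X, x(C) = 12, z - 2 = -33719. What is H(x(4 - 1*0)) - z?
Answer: 33681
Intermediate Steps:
z = -33717 (z = 2 - 33719 = -33717)
H(X) = -3*X
H(x(4 - 1*0)) - z = -3*12 - 1*(-33717) = -36 + 33717 = 33681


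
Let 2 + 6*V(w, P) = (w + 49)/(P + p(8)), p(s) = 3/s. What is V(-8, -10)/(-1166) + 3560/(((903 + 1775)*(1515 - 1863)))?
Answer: -30594719/10458974526 ≈ -0.0029252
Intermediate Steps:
V(w, P) = -⅓ + (49 + w)/(6*(3/8 + P)) (V(w, P) = -⅓ + ((w + 49)/(P + 3/8))/6 = -⅓ + ((49 + w)/(P + 3*(⅛)))/6 = -⅓ + ((49 + w)/(P + 3/8))/6 = -⅓ + ((49 + w)/(3/8 + P))/6 = -⅓ + (49 + w)/(6*(3/8 + P)))
V(-8, -10)/(-1166) + 3560/(((903 + 1775)*(1515 - 1863))) = ((193 - 8*(-10) + 4*(-8))/(3*(3 + 8*(-10))))/(-1166) + 3560/(((903 + 1775)*(1515 - 1863))) = ((193 + 80 - 32)/(3*(3 - 80)))*(-1/1166) + 3560/((2678*(-348))) = ((⅓)*241/(-77))*(-1/1166) + 3560/(-931944) = ((⅓)*(-1/77)*241)*(-1/1166) + 3560*(-1/931944) = -241/231*(-1/1166) - 445/116493 = 241/269346 - 445/116493 = -30594719/10458974526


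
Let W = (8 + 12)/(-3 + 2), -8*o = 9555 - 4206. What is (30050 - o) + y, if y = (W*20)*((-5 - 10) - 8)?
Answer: 319349/8 ≈ 39919.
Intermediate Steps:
o = -5349/8 (o = -(9555 - 4206)/8 = -1/8*5349 = -5349/8 ≈ -668.63)
W = -20 (W = 20/(-1) = 20*(-1) = -20)
y = 9200 (y = (-20*20)*((-5 - 10) - 8) = -400*(-15 - 8) = -400*(-23) = 9200)
(30050 - o) + y = (30050 - 1*(-5349/8)) + 9200 = (30050 + 5349/8) + 9200 = 245749/8 + 9200 = 319349/8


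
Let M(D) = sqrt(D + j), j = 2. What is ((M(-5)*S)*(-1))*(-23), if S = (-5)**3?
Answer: -2875*I*sqrt(3) ≈ -4979.6*I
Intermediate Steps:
S = -125
M(D) = sqrt(2 + D) (M(D) = sqrt(D + 2) = sqrt(2 + D))
((M(-5)*S)*(-1))*(-23) = ((sqrt(2 - 5)*(-125))*(-1))*(-23) = ((sqrt(-3)*(-125))*(-1))*(-23) = (((I*sqrt(3))*(-125))*(-1))*(-23) = (-125*I*sqrt(3)*(-1))*(-23) = (125*I*sqrt(3))*(-23) = -2875*I*sqrt(3)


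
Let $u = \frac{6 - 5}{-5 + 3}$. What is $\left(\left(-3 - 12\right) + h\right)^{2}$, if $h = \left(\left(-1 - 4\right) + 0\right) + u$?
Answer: $\frac{1681}{4} \approx 420.25$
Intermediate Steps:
$u = - \frac{1}{2}$ ($u = 1 \frac{1}{-2} = 1 \left(- \frac{1}{2}\right) = - \frac{1}{2} \approx -0.5$)
$h = - \frac{11}{2}$ ($h = \left(\left(-1 - 4\right) + 0\right) - \frac{1}{2} = \left(-5 + 0\right) - \frac{1}{2} = -5 - \frac{1}{2} = - \frac{11}{2} \approx -5.5$)
$\left(\left(-3 - 12\right) + h\right)^{2} = \left(\left(-3 - 12\right) - \frac{11}{2}\right)^{2} = \left(-15 - \frac{11}{2}\right)^{2} = \left(- \frac{41}{2}\right)^{2} = \frac{1681}{4}$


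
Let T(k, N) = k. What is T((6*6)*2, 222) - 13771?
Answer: -13699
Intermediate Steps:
T((6*6)*2, 222) - 13771 = (6*6)*2 - 13771 = 36*2 - 13771 = 72 - 13771 = -13699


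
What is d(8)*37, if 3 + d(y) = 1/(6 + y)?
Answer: -1517/14 ≈ -108.36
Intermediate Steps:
d(y) = -3 + 1/(6 + y)
d(8)*37 = ((-17 - 3*8)/(6 + 8))*37 = ((-17 - 24)/14)*37 = ((1/14)*(-41))*37 = -41/14*37 = -1517/14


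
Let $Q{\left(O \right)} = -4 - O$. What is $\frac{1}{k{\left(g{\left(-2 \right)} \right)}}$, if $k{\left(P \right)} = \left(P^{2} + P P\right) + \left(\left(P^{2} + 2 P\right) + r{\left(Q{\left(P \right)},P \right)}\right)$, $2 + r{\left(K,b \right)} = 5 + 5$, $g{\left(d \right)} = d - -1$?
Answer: $\frac{1}{9} \approx 0.11111$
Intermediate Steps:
$g{\left(d \right)} = 1 + d$ ($g{\left(d \right)} = d + 1 = 1 + d$)
$r{\left(K,b \right)} = 8$ ($r{\left(K,b \right)} = -2 + \left(5 + 5\right) = -2 + 10 = 8$)
$k{\left(P \right)} = 8 + 2 P + 3 P^{2}$ ($k{\left(P \right)} = \left(P^{2} + P P\right) + \left(\left(P^{2} + 2 P\right) + 8\right) = \left(P^{2} + P^{2}\right) + \left(8 + P^{2} + 2 P\right) = 2 P^{2} + \left(8 + P^{2} + 2 P\right) = 8 + 2 P + 3 P^{2}$)
$\frac{1}{k{\left(g{\left(-2 \right)} \right)}} = \frac{1}{8 + 2 \left(1 - 2\right) + 3 \left(1 - 2\right)^{2}} = \frac{1}{8 + 2 \left(-1\right) + 3 \left(-1\right)^{2}} = \frac{1}{8 - 2 + 3 \cdot 1} = \frac{1}{8 - 2 + 3} = \frac{1}{9}$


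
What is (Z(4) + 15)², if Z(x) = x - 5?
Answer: 196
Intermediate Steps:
Z(x) = -5 + x
(Z(4) + 15)² = ((-5 + 4) + 15)² = (-1 + 15)² = 14² = 196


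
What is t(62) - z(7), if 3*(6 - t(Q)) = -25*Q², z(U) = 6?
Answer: 96100/3 ≈ 32033.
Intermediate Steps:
t(Q) = 6 + 25*Q²/3 (t(Q) = 6 - (-25)*Q²/3 = 6 + 25*Q²/3)
t(62) - z(7) = (6 + (25/3)*62²) - 1*6 = (6 + (25/3)*3844) - 6 = (6 + 96100/3) - 6 = 96118/3 - 6 = 96100/3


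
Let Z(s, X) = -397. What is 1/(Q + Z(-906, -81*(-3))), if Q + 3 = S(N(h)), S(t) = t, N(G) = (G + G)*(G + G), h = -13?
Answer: 1/276 ≈ 0.0036232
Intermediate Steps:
N(G) = 4*G² (N(G) = (2*G)*(2*G) = 4*G²)
Q = 673 (Q = -3 + 4*(-13)² = -3 + 4*169 = -3 + 676 = 673)
1/(Q + Z(-906, -81*(-3))) = 1/(673 - 397) = 1/276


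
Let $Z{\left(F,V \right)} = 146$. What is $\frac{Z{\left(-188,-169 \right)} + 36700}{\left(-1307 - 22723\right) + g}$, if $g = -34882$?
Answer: $- \frac{18423}{29456} \approx -0.62544$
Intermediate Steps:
$\frac{Z{\left(-188,-169 \right)} + 36700}{\left(-1307 - 22723\right) + g} = \frac{146 + 36700}{\left(-1307 - 22723\right) - 34882} = \frac{36846}{\left(-1307 - 22723\right) - 34882} = \frac{36846}{-24030 - 34882} = \frac{36846}{-58912} = 36846 \left(- \frac{1}{58912}\right) = - \frac{18423}{29456}$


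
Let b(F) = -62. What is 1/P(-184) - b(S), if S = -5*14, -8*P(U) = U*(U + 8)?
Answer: 250975/4048 ≈ 62.000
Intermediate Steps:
P(U) = -U*(8 + U)/8 (P(U) = -U*(U + 8)/8 = -U*(8 + U)/8)
S = -70
1/P(-184) - b(S) = 1/(-⅛*(-184)*(8 - 184)) - 1*(-62) = 1/(-⅛*(-184)*(-176)) + 62 = 1/(-4048) + 62 = -1/4048 + 62 = 250975/4048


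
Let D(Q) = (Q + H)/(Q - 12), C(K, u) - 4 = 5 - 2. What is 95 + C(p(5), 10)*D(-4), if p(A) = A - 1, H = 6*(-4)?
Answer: 429/4 ≈ 107.25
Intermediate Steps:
H = -24
p(A) = -1 + A
C(K, u) = 7 (C(K, u) = 4 + (5 - 2) = 4 + 3 = 7)
D(Q) = (-24 + Q)/(-12 + Q) (D(Q) = (Q - 24)/(Q - 12) = (-24 + Q)/(-12 + Q))
95 + C(p(5), 10)*D(-4) = 95 + 7*((-24 - 4)/(-12 - 4)) = 95 + 7*(-28/(-16)) = 95 + 7*(-1/16*(-28)) = 95 + 7*(7/4) = 95 + 49/4 = 429/4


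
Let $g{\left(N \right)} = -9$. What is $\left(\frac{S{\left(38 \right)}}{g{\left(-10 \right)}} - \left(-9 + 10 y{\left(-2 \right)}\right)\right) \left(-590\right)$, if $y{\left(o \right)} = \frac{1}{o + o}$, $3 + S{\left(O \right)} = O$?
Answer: $- \frac{40415}{9} \approx -4490.6$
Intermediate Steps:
$S{\left(O \right)} = -3 + O$
$y{\left(o \right)} = \frac{1}{2 o}$
$\left(\frac{S{\left(38 \right)}}{g{\left(-10 \right)}} - \left(-9 + 10 y{\left(-2 \right)}\right)\right) \left(-590\right) = \left(\frac{-3 + 38}{-9} + \left(9 - 10 \frac{1}{2 \left(-2\right)}\right)\right) \left(-590\right) = \left(35 \left(- \frac{1}{9}\right) + \left(9 - 10 \cdot \frac{1}{2} \left(- \frac{1}{2}\right)\right)\right) \left(-590\right) = \left(- \frac{35}{9} + \left(9 - - \frac{5}{2}\right)\right) \left(-590\right) = \left(- \frac{35}{9} + \left(9 + \frac{5}{2}\right)\right) \left(-590\right) = \left(- \frac{35}{9} + \frac{23}{2}\right) \left(-590\right) = \frac{137}{18} \left(-590\right) = - \frac{40415}{9}$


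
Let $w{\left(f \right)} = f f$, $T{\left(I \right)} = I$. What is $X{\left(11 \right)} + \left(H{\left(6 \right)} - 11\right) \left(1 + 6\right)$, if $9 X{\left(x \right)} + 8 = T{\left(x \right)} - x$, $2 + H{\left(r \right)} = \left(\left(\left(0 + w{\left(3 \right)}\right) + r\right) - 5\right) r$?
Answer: $\frac{2953}{9} \approx 328.11$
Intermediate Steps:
$w{\left(f \right)} = f^{2}$
$H{\left(r \right)} = -2 + r \left(4 + r\right)$ ($H{\left(r \right)} = -2 + \left(\left(\left(0 + 3^{2}\right) + r\right) - 5\right) r = -2 + \left(\left(\left(0 + 9\right) + r\right) - 5\right) r = -2 + \left(\left(9 + r\right) - 5\right) r = -2 + \left(4 + r\right) r = -2 + r \left(4 + r\right)$)
$X{\left(x \right)} = - \frac{8}{9}$ ($X{\left(x \right)} = - \frac{8}{9} + \frac{x - x}{9} = - \frac{8}{9} + \frac{1}{9} \cdot 0 = - \frac{8}{9} + 0 = - \frac{8}{9}$)
$X{\left(11 \right)} + \left(H{\left(6 \right)} - 11\right) \left(1 + 6\right) = - \frac{8}{9} + \left(\left(-2 + 6^{2} + 4 \cdot 6\right) - 11\right) \left(1 + 6\right) = - \frac{8}{9} + \left(\left(-2 + 36 + 24\right) - 11\right) 7 = - \frac{8}{9} + \left(58 - 11\right) 7 = - \frac{8}{9} + 47 \cdot 7 = - \frac{8}{9} + 329 = \frac{2953}{9}$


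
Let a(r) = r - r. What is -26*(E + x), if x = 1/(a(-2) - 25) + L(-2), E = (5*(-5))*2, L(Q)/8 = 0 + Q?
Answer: 42926/25 ≈ 1717.0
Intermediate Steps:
a(r) = 0
L(Q) = 8*Q (L(Q) = 8*(0 + Q) = 8*Q)
E = -50 (E = -25*2 = -50)
x = -401/25 (x = 1/(0 - 25) + 8*(-2) = 1/(-25) - 16 = -1/25 - 16 = -401/25 ≈ -16.040)
-26*(E + x) = -26*(-50 - 401/25) = -26*(-1651/25) = 42926/25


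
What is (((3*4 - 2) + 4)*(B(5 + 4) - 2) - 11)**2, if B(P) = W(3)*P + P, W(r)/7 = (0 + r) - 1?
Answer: 3426201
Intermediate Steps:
W(r) = -7 + 7*r (W(r) = 7*((0 + r) - 1) = 7*(r - 1) = 7*(-1 + r) = -7 + 7*r)
B(P) = 15*P (B(P) = (-7 + 7*3)*P + P = (-7 + 21)*P + P = 14*P + P = 15*P)
(((3*4 - 2) + 4)*(B(5 + 4) - 2) - 11)**2 = (((3*4 - 2) + 4)*(15*(5 + 4) - 2) - 11)**2 = (((12 - 2) + 4)*(15*9 - 2) - 11)**2 = ((10 + 4)*(135 - 2) - 11)**2 = (14*133 - 11)**2 = (1862 - 11)**2 = 1851**2 = 3426201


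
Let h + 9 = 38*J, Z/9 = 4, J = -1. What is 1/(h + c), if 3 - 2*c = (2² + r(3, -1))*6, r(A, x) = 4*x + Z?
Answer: -2/307 ≈ -0.0065147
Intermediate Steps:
Z = 36 (Z = 9*4 = 36)
r(A, x) = 36 + 4*x (r(A, x) = 4*x + 36 = 36 + 4*x)
c = -213/2 (c = 3/2 - (2² + (36 + 4*(-1)))*6/2 = 3/2 - (4 + (36 - 4))*6/2 = 3/2 - (4 + 32)*6/2 = 3/2 - 18*6 = 3/2 - ½*216 = 3/2 - 108 = -213/2 ≈ -106.50)
h = -47 (h = -9 + 38*(-1) = -9 - 38 = -47)
1/(h + c) = 1/(-47 - 213/2) = 1/(-307/2) = -2/307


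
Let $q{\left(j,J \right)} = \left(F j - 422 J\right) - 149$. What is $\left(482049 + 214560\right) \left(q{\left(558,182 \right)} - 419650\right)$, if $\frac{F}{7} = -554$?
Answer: $-1853347052943$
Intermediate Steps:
$F = -3878$ ($F = 7 \left(-554\right) = -3878$)
$q{\left(j,J \right)} = -149 - 3878 j - 422 J$ ($q{\left(j,J \right)} = \left(- 3878 j - 422 J\right) - 149 = -149 - 3878 j - 422 J$)
$\left(482049 + 214560\right) \left(q{\left(558,182 \right)} - 419650\right) = \left(482049 + 214560\right) \left(\left(-149 - 2163924 - 76804\right) - 419650\right) = 696609 \left(\left(-149 - 2163924 - 76804\right) - 419650\right) = 696609 \left(-2240877 - 419650\right) = 696609 \left(-2660527\right) = -1853347052943$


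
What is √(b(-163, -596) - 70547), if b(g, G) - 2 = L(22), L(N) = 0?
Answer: I*√70545 ≈ 265.6*I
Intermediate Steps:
b(g, G) = 2 (b(g, G) = 2 + 0 = 2)
√(b(-163, -596) - 70547) = √(2 - 70547) = √(-70545) = I*√70545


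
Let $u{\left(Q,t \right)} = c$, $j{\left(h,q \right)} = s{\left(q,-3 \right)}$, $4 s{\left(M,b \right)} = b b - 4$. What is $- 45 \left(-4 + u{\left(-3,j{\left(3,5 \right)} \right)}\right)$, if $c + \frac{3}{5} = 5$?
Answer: $-18$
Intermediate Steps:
$s{\left(M,b \right)} = -1 + \frac{b^{2}}{4}$ ($s{\left(M,b \right)} = \frac{b b - 4}{4} = \frac{b^{2} - 4}{4} = \frac{-4 + b^{2}}{4} = -1 + \frac{b^{2}}{4}$)
$j{\left(h,q \right)} = \frac{5}{4}$ ($j{\left(h,q \right)} = -1 + \frac{\left(-3\right)^{2}}{4} = -1 + \frac{1}{4} \cdot 9 = -1 + \frac{9}{4} = \frac{5}{4}$)
$c = \frac{22}{5}$ ($c = - \frac{3}{5} + 5 = \frac{22}{5} \approx 4.4$)
$u{\left(Q,t \right)} = \frac{22}{5}$
$- 45 \left(-4 + u{\left(-3,j{\left(3,5 \right)} \right)}\right) = - 45 \left(-4 + \frac{22}{5}\right) = \left(-45\right) \frac{2}{5} = -18$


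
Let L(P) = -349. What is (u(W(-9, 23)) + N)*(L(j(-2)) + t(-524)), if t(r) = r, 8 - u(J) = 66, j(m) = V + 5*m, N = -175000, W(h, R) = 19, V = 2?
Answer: 152825634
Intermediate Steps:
j(m) = 2 + 5*m
u(J) = -58 (u(J) = 8 - 1*66 = 8 - 66 = -58)
(u(W(-9, 23)) + N)*(L(j(-2)) + t(-524)) = (-58 - 175000)*(-349 - 524) = -175058*(-873) = 152825634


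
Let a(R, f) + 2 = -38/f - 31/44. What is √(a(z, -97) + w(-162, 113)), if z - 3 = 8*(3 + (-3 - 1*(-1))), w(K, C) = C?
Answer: √504064671/2134 ≈ 10.521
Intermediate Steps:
z = 11 (z = 3 + 8*(3 + (-3 - 1*(-1))) = 3 + 8*(3 + (-3 + 1)) = 3 + 8*(3 - 2) = 3 + 8*1 = 3 + 8 = 11)
a(R, f) = -119/44 - 38/f (a(R, f) = -2 + (-38/f - 31/44) = -2 + (-31/44 - 38/f) = -119/44 - 38/f)
√(a(z, -97) + w(-162, 113)) = √((-119/44 - 38/(-97)) + 113) = √((-119/44 - 38*(-1/97)) + 113) = √((-119/44 + 38/97) + 113) = √(-9871/4268 + 113) = √(472413/4268) = √504064671/2134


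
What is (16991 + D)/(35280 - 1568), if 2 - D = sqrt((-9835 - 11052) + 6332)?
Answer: 16993/33712 - I*sqrt(14555)/33712 ≈ 0.50406 - 0.0035787*I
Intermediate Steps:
D = 2 - I*sqrt(14555) (D = 2 - sqrt((-9835 - 11052) + 6332) = 2 - sqrt(-20887 + 6332) = 2 - sqrt(-14555) = 2 - I*sqrt(14555) ≈ 2.0 - 120.64*I)
(16991 + D)/(35280 - 1568) = (16991 + (2 - I*sqrt(14555)))/(35280 - 1568) = (16993 - I*sqrt(14555))/33712 = (16993 - I*sqrt(14555))*(1/33712) = 16993/33712 - I*sqrt(14555)/33712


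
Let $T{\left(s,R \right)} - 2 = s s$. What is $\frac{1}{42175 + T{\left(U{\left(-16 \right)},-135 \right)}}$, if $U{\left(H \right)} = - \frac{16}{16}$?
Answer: $\frac{1}{42178} \approx 2.3709 \cdot 10^{-5}$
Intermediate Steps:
$U{\left(H \right)} = -1$ ($U{\left(H \right)} = \left(-16\right) \frac{1}{16} = -1$)
$T{\left(s,R \right)} = 2 + s^{2}$ ($T{\left(s,R \right)} = 2 + s s = 2 + s^{2}$)
$\frac{1}{42175 + T{\left(U{\left(-16 \right)},-135 \right)}} = \frac{1}{42175 + \left(2 + \left(-1\right)^{2}\right)} = \frac{1}{42175 + \left(2 + 1\right)} = \frac{1}{42175 + 3} = \frac{1}{42178}$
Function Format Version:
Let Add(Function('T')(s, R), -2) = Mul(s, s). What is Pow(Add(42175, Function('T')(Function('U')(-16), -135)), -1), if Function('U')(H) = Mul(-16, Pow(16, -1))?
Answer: Rational(1, 42178) ≈ 2.3709e-5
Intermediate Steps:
Function('U')(H) = -1 (Function('U')(H) = Mul(-16, Rational(1, 16)) = -1)
Function('T')(s, R) = Add(2, Pow(s, 2)) (Function('T')(s, R) = Add(2, Mul(s, s)) = Add(2, Pow(s, 2)))
Pow(Add(42175, Function('T')(Function('U')(-16), -135)), -1) = Pow(Add(42175, Add(2, Pow(-1, 2))), -1) = Pow(Add(42175, Add(2, 1)), -1) = Pow(Add(42175, 3), -1) = Pow(42178, -1) = Rational(1, 42178)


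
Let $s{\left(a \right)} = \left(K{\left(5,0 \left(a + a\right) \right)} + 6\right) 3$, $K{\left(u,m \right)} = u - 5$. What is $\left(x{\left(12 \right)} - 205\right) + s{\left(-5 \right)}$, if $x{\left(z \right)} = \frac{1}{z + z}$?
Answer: $- \frac{4487}{24} \approx -186.96$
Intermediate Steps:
$K{\left(u,m \right)} = -5 + u$
$x{\left(z \right)} = \frac{1}{2 z}$
$s{\left(a \right)} = 18$ ($s{\left(a \right)} = \left(\left(-5 + 5\right) + 6\right) 3 = \left(0 + 6\right) 3 = 6 \cdot 3 = 18$)
$\left(x{\left(12 \right)} - 205\right) + s{\left(-5 \right)} = \left(\frac{1}{2 \cdot 12} - 205\right) + 18 = \left(\frac{1}{2} \cdot \frac{1}{12} - 205\right) + 18 = \left(\frac{1}{24} - 205\right) + 18 = - \frac{4919}{24} + 18 = - \frac{4487}{24}$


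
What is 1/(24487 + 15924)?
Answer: 1/40411 ≈ 2.4746e-5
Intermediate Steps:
1/(24487 + 15924) = 1/40411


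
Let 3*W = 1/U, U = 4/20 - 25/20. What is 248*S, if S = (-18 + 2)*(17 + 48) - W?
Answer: -16244000/63 ≈ -2.5784e+5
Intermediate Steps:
U = -21/20 (U = 4*(1/20) - 25*1/20 = ⅕ - 5/4 = -21/20 ≈ -1.0500)
W = -20/63 (W = 1/(3*(-21/20)) = (⅓)*(-20/21) = -20/63 ≈ -0.31746)
S = -65500/63 (S = (-18 + 2)*(17 + 48) - 1*(-20/63) = -16*65 + 20/63 = -1040 + 20/63 = -65500/63 ≈ -1039.7)
248*S = 248*(-65500/63) = -16244000/63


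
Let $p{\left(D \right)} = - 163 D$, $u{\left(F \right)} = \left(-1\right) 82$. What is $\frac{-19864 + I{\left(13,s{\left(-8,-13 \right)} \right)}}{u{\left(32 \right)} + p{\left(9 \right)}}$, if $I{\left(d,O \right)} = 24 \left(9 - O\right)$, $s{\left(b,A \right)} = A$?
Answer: $\frac{19336}{1549} \approx 12.483$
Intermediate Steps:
$I{\left(d,O \right)} = 216 - 24 O$
$u{\left(F \right)} = -82$
$\frac{-19864 + I{\left(13,s{\left(-8,-13 \right)} \right)}}{u{\left(32 \right)} + p{\left(9 \right)}} = \frac{-19864 + \left(216 - -312\right)}{-82 - 1467} = \frac{-19864 + \left(216 + 312\right)}{-82 - 1467} = \frac{-19864 + 528}{-1549} = \left(-19336\right) \left(- \frac{1}{1549}\right) = \frac{19336}{1549}$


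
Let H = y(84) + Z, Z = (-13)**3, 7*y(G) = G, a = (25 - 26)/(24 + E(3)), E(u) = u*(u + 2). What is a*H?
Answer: 2185/39 ≈ 56.026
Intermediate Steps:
E(u) = u*(2 + u)
a = -1/39 (a = (25 - 26)/(24 + 3*(2 + 3)) = -1/(24 + 3*5) = -1/(24 + 15) = -1/39 ≈ -0.025641)
y(G) = G/7
Z = -2197
H = -2185 (H = (1/7)*84 - 2197 = 12 - 2197 = -2185)
a*H = -1/39*(-2185) = 2185/39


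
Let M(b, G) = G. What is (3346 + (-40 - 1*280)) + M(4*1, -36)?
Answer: 2990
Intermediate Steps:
(3346 + (-40 - 1*280)) + M(4*1, -36) = (3346 + (-40 - 1*280)) - 36 = (3346 + (-40 - 280)) - 36 = (3346 - 320) - 36 = 3026 - 36 = 2990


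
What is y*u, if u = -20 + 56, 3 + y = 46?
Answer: 1548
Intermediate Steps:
y = 43 (y = -3 + 46 = 43)
u = 36
y*u = 43*36 = 1548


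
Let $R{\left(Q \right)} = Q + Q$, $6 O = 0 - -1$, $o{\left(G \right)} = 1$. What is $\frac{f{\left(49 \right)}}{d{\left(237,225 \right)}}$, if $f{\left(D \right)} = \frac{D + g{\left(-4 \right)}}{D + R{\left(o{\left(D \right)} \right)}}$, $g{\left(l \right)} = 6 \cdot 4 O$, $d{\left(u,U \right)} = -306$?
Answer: $- \frac{53}{15606} \approx -0.0033961$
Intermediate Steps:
$O = \frac{1}{6}$ ($O = \frac{0 - -1}{6} = \frac{0 + 1}{6} = \frac{1}{6} \cdot 1 = \frac{1}{6} \approx 0.16667$)
$g{\left(l \right)} = 4$ ($g{\left(l \right)} = 6 \cdot 4 \cdot \frac{1}{6} = 24 \cdot \frac{1}{6} = 4$)
$R{\left(Q \right)} = 2 Q$
$f{\left(D \right)} = \frac{4 + D}{2 + D}$ ($f{\left(D \right)} = \frac{D + 4}{D + 2 \cdot 1} = \frac{4 + D}{D + 2} = \frac{4 + D}{2 + D}$)
$\frac{f{\left(49 \right)}}{d{\left(237,225 \right)}} = \frac{\frac{1}{2 + 49} \left(4 + 49\right)}{-306} = \frac{1}{51} \cdot 53 \left(- \frac{1}{306}\right) = \frac{53}{51} \left(- \frac{1}{306}\right) = - \frac{53}{15606}$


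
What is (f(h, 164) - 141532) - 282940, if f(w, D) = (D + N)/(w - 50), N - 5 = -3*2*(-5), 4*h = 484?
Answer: -30137313/71 ≈ -4.2447e+5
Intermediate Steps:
h = 121 (h = (1/4)*484 = 121)
N = 35 (N = 5 - 3*2*(-5) = 5 - 6*(-5) = 5 + 30 = 35)
f(w, D) = (35 + D)/(-50 + w) (f(w, D) = (D + 35)/(w - 50) = (35 + D)/(-50 + w))
(f(h, 164) - 141532) - 282940 = ((35 + 164)/(-50 + 121) - 141532) - 282940 = (199/71 - 141532) - 282940 = -10048573/71 - 282940 = -30137313/71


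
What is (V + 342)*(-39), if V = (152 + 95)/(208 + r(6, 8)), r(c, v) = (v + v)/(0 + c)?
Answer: -8458515/632 ≈ -13384.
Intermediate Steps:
r(c, v) = 2*v/c (r(c, v) = (2*v)/c = 2*v/c)
V = 741/632 (V = (152 + 95)/(208 + 2*8/6) = 247/(208 + 2*8*(⅙)) = 247/(208 + 8/3) = 247/(632/3) = 247*(3/632) = 741/632 ≈ 1.1725)
(V + 342)*(-39) = (741/632 + 342)*(-39) = (216885/632)*(-39) = -8458515/632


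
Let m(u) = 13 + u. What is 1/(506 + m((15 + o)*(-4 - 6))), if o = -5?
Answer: 1/419 ≈ 0.0023866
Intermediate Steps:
1/(506 + m((15 + o)*(-4 - 6))) = 1/(506 + (13 + (15 - 5)*(-4 - 6))) = 1/(506 + (13 + 10*(-10))) = 1/(506 + (13 - 100)) = 1/(506 - 87) = 1/419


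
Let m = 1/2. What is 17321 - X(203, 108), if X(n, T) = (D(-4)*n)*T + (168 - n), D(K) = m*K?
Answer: 61204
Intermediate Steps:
m = ½ ≈ 0.50000
D(K) = K/2
X(n, T) = 168 - n - 2*T*n (X(n, T) = (((½)*(-4))*n)*T + (168 - n) = (-2*n)*T + (168 - n) = -2*T*n + (168 - n) = 168 - n - 2*T*n)
17321 - X(203, 108) = 17321 - (168 - 1*203 - 2*108*203) = 17321 - (168 - 203 - 43848) = 17321 - 1*(-43883) = 17321 + 43883 = 61204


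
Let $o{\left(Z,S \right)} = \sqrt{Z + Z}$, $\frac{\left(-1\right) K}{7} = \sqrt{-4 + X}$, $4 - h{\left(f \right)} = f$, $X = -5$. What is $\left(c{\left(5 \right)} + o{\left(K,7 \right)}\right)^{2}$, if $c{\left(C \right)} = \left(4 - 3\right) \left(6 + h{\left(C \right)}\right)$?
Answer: $\left(5 + \sqrt{42} \sqrt{- i}\right)^{2} \approx 70.826 - 87.826 i$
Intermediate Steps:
$h{\left(f \right)} = 4 - f$
$c{\left(C \right)} = 10 - C$ ($c{\left(C \right)} = \left(4 - 3\right) \left(6 - \left(-4 + C\right)\right) = 1 \left(10 - C\right) = 10 - C$)
$K = - 21 i$ ($K = - 7 \sqrt{-4 - 5} = - 7 \sqrt{-9} = - 7 \cdot 3 i = - 21 i \approx - 21.0 i$)
$o{\left(Z,S \right)} = \sqrt{2} \sqrt{Z}$ ($o{\left(Z,S \right)} = \sqrt{2 Z} = \sqrt{2} \sqrt{Z}$)
$\left(c{\left(5 \right)} + o{\left(K,7 \right)}\right)^{2} = \left(\left(10 - 5\right) + \sqrt{2} \sqrt{- 21 i}\right)^{2} = \left(\left(10 - 5\right) + \sqrt{2} \sqrt{21} \sqrt{- i}\right)^{2} = \left(5 + \sqrt{42} \sqrt{- i}\right)^{2}$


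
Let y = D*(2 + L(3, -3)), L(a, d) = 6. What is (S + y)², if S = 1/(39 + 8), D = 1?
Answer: 142129/2209 ≈ 64.341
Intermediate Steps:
y = 8 (y = 1*(2 + 6) = 1*8 = 8)
S = 1/47 ≈ 0.021277
(S + y)² = (1/47 + 8)² = (377/47)² = 142129/2209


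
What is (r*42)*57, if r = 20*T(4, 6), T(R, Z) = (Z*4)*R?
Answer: 4596480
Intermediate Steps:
T(R, Z) = 4*R*Z (T(R, Z) = (4*Z)*R = 4*R*Z)
r = 1920 (r = 20*(4*4*6) = 20*96 = 1920)
(r*42)*57 = (1920*42)*57 = 80640*57 = 4596480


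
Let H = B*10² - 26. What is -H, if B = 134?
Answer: -13374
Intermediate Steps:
H = 13374 (H = 134*10² - 26 = 134*100 - 26 = 13400 - 26 = 13374)
-H = -1*13374 = -13374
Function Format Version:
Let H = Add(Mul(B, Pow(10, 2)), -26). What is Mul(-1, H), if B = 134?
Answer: -13374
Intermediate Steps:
H = 13374 (H = Add(Mul(134, Pow(10, 2)), -26) = Add(Mul(134, 100), -26) = Add(13400, -26) = 13374)
Mul(-1, H) = Mul(-1, 13374) = -13374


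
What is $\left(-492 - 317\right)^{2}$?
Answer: $654481$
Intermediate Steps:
$\left(-492 - 317\right)^{2} = \left(-809\right)^{2} = 654481$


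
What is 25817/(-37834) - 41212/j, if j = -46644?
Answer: 88751665/441182274 ≈ 0.20117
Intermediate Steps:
25817/(-37834) - 41212/j = 25817/(-37834) - 41212/(-46644) = 25817*(-1/37834) - 41212*(-1/46644) = -25817/37834 + 10303/11661 = 88751665/441182274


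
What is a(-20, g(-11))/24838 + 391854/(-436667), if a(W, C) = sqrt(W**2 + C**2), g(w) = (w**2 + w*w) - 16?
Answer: -391854/436667 + sqrt(12869)/12419 ≈ -0.88824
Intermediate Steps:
g(w) = -16 + 2*w**2 (g(w) = (w**2 + w**2) - 16 = 2*w**2 - 16 = -16 + 2*w**2)
a(W, C) = sqrt(C**2 + W**2)
a(-20, g(-11))/24838 + 391854/(-436667) = sqrt((-16 + 2*(-11)**2)**2 + (-20)**2)/24838 + 391854/(-436667) = sqrt((-16 + 2*121)**2 + 400)*(1/24838) + 391854*(-1/436667) = sqrt((-16 + 242)**2 + 400)*(1/24838) - 391854/436667 = sqrt(226**2 + 400)*(1/24838) - 391854/436667 = sqrt(51076 + 400)*(1/24838) - 391854/436667 = sqrt(51476)*(1/24838) - 391854/436667 = (2*sqrt(12869))*(1/24838) - 391854/436667 = sqrt(12869)/12419 - 391854/436667 = -391854/436667 + sqrt(12869)/12419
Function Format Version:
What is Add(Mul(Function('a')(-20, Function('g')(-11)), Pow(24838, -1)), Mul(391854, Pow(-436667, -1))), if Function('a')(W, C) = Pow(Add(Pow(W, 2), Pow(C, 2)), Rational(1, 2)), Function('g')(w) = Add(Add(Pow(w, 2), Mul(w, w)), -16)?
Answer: Add(Rational(-391854, 436667), Mul(Rational(1, 12419), Pow(12869, Rational(1, 2)))) ≈ -0.88824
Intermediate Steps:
Function('g')(w) = Add(-16, Mul(2, Pow(w, 2))) (Function('g')(w) = Add(Add(Pow(w, 2), Pow(w, 2)), -16) = Add(Mul(2, Pow(w, 2)), -16) = Add(-16, Mul(2, Pow(w, 2))))
Function('a')(W, C) = Pow(Add(Pow(C, 2), Pow(W, 2)), Rational(1, 2))
Add(Mul(Function('a')(-20, Function('g')(-11)), Pow(24838, -1)), Mul(391854, Pow(-436667, -1))) = Add(Mul(Pow(Add(Pow(Add(-16, Mul(2, Pow(-11, 2))), 2), Pow(-20, 2)), Rational(1, 2)), Pow(24838, -1)), Mul(391854, Pow(-436667, -1))) = Add(Mul(Pow(Add(Pow(Add(-16, Mul(2, 121)), 2), 400), Rational(1, 2)), Rational(1, 24838)), Mul(391854, Rational(-1, 436667))) = Add(Mul(Pow(Add(Pow(Add(-16, 242), 2), 400), Rational(1, 2)), Rational(1, 24838)), Rational(-391854, 436667)) = Add(Mul(Pow(Add(Pow(226, 2), 400), Rational(1, 2)), Rational(1, 24838)), Rational(-391854, 436667)) = Add(Mul(Pow(Add(51076, 400), Rational(1, 2)), Rational(1, 24838)), Rational(-391854, 436667)) = Add(Mul(Pow(51476, Rational(1, 2)), Rational(1, 24838)), Rational(-391854, 436667)) = Add(Mul(Mul(2, Pow(12869, Rational(1, 2))), Rational(1, 24838)), Rational(-391854, 436667)) = Add(Mul(Rational(1, 12419), Pow(12869, Rational(1, 2))), Rational(-391854, 436667)) = Add(Rational(-391854, 436667), Mul(Rational(1, 12419), Pow(12869, Rational(1, 2))))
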